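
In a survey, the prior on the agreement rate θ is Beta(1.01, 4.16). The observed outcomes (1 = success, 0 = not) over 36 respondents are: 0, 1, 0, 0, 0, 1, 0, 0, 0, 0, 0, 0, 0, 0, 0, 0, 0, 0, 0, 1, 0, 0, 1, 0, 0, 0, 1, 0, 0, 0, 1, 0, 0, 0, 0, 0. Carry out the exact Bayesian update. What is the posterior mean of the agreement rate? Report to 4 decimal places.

The Beta prior is conjugate to a Binomial/Bernoulli likelihood; the update adds successes to α and failures to β.
Posterior: Beta(α+k, β+n−k) = Beta(1.01+6, 4.16+30) = Beta(7.01, 34.16).
Posterior mean = α/(α+β) = 7.01/41.17 = 0.1703.

0.1703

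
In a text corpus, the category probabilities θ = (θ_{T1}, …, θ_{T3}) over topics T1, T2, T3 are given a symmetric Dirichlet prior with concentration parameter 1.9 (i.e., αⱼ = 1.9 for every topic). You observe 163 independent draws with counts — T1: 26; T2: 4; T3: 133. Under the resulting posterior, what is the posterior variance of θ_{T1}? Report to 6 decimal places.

0.000813

The Dirichlet prior is conjugate to the Multinomial likelihood: each posterior αⱼ = prior αⱼ + observed count nⱼ.
Posterior concentration: (27.9, 5.9, 134.9), total = 168.7.
Var[θ_j] = α_j(Σα−α_j)/((Σα)²(Σα+1)) = 27.9·140.8/(168.7²·169.7) = 0.000813.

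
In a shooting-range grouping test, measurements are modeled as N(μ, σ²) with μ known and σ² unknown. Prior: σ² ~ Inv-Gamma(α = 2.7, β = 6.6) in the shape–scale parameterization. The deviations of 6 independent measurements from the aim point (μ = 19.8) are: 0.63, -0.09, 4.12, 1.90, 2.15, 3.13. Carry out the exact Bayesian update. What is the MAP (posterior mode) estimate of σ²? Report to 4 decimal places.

With known mean μ and an Inverse-Gamma(α, β) prior on σ², the Normal likelihood is conjugate: posterior is Inv-Gamma(α + n/2, β + Σ(xᵢ−μ)²/2).
Σ(xᵢ−μ)² = (0.63)² + (-0.09)² + (4.12)² + (1.90)² + (2.15)² + (3.13)² = 35.4088.
Posterior: Inv-Gamma(2.7 + 6/2, 6.6 + 35.4088/2) = Inv-Gamma(5.70, 24.30440).
Mode = β/(α+1) = 24.30440/6.70 = 3.6275.

3.6275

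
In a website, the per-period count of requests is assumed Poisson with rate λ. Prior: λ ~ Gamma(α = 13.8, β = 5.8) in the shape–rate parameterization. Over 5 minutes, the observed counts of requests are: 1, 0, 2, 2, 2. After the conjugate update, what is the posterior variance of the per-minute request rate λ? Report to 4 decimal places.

0.1783

With a Gamma(shape α, rate β) prior, the Poisson likelihood is conjugate: the posterior is Gamma(α + ΣXᵢ, β + n).
Sum of counts S = 7 over n = 5 minutes.
Posterior: Gamma(α+S, β+n) = Gamma(13.8+7, 5.8+5) = Gamma(20.8, 10.8).
Var = α/β² = 20.8/10.8² = 0.1783.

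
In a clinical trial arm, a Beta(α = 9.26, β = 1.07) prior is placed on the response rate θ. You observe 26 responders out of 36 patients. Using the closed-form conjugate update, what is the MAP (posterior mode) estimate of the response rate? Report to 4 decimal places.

0.7728

The Beta prior is conjugate to a Binomial/Bernoulli likelihood; the update adds successes to α and failures to β.
Posterior: Beta(α+k, β+n−k) = Beta(9.26+26, 1.07+10) = Beta(35.26, 11.07).
Mode of Beta(a,b) for a,b>1 is (a−1)/(a+b−2) = 34.26/44.33 = 0.7728.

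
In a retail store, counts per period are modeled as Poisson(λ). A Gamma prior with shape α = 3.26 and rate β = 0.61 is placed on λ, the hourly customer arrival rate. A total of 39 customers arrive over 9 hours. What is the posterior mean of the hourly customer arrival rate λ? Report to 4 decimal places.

With a Gamma(shape α, rate β) prior, the Poisson likelihood is conjugate: the posterior is Gamma(α + ΣXᵢ, β + n).
Posterior: Gamma(α+S, β+n) = Gamma(3.26+39, 0.61+9) = Gamma(42.26, 9.61).
Posterior mean = α/β = 42.26/9.61 = 4.3975.

4.3975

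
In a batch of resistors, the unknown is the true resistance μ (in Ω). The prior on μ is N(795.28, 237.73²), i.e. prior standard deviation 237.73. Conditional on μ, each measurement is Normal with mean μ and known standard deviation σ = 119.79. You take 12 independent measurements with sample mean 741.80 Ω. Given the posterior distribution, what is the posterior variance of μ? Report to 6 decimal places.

1171.026118

For Normal data with known variance σ², a Normal(μ₀, σ₀²) prior on μ is conjugate. Posterior precision = 1/σ₀² + n/σ²; posterior mean is the precision-weighted average of μ₀ and x̄.
σ₀² = 237.73² = 56515.5529, σ² = 119.79² = 14349.6441; σ² + n·σ₀² = 14349.6441 + 12·56515.5529 = 692536.2789.
Posterior precision = 1/σ₀² + n/σ² = 1/56515.5529 + 12/14349.6441 = (σ² + n·σ₀²)/(σ₀²σ²) = 692536.2789/(56515.5529·14349.6441); posterior variance σₙ² = σ₀²σ²/(σ² + n·σ₀²) = 56515.5529·14349.6441/692536.2789 = 1171.026118.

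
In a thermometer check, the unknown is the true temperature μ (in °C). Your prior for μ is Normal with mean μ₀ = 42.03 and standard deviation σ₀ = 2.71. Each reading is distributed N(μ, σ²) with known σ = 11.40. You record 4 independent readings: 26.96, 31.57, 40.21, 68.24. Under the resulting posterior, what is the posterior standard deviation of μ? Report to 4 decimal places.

For Normal data with known variance σ², a Normal(μ₀, σ₀²) prior on μ is conjugate. Posterior precision = 1/σ₀² + n/σ²; posterior mean is the precision-weighted average of μ₀ and x̄.
σ₀² = 2.71² = 7.3441, σ² = 11.40² = 129.96; σ² + n·σ₀² = 129.96 + 4·7.3441 = 159.3364.
Posterior precision = 1/σ₀² + n/σ² = 1/7.3441 + 4/129.96 = (σ² + n·σ₀²)/(σ₀²σ²) = 159.3364/(7.3441·129.96); posterior variance σₙ² = σ₀²σ²/(σ² + n·σ₀²) = 7.3441·129.96/159.3364 = 5.990089.
Posterior SD = √σₙ² = √(7.3441·129.96/159.3364) = 2.4475.

2.4475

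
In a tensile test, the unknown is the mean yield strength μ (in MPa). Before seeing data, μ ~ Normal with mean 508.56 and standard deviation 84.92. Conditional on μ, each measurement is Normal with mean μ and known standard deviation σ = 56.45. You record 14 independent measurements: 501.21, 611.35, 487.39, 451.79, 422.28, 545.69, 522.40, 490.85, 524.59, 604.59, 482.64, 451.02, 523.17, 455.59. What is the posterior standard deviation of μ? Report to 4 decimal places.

14.8543

For Normal data with known variance σ², a Normal(μ₀, σ₀²) prior on μ is conjugate. Posterior precision = 1/σ₀² + n/σ²; posterior mean is the precision-weighted average of μ₀ and x̄.
σ₀² = 84.92² = 7211.4064, σ² = 56.45² = 3186.6025; σ² + n·σ₀² = 3186.6025 + 14·7211.4064 = 104146.2921.
Posterior precision = 1/σ₀² + n/σ² = 1/7211.4064 + 14/3186.6025 = (σ² + n·σ₀²)/(σ₀²σ²) = 104146.2921/(7211.4064·3186.6025); posterior variance σₙ² = σ₀²σ²/(σ² + n·σ₀²) = 7211.4064·3186.6025/104146.2921 = 220.650061.
Posterior SD = √σₙ² = √(7211.4064·3186.6025/104146.2921) = 14.8543.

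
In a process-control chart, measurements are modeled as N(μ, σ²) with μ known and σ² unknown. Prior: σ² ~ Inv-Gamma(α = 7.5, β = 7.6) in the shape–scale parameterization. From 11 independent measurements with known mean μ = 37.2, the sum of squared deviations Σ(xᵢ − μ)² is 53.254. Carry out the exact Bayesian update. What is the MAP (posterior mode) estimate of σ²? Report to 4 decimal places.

With known mean μ and an Inverse-Gamma(α, β) prior on σ², the Normal likelihood is conjugate: posterior is Inv-Gamma(α + n/2, β + Σ(xᵢ−μ)²/2).
Posterior: Inv-Gamma(7.5 + 11/2, 7.6 + 53.254/2) = Inv-Gamma(13.00, 34.2270).
Mode = β/(α+1) = 34.2270/14.00 = 2.4448.

2.4448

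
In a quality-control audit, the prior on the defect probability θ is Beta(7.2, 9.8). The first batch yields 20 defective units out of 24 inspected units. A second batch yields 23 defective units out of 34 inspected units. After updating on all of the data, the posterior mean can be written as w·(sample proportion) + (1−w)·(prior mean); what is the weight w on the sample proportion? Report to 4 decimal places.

0.7733

The Beta prior is conjugate to a Binomial/Bernoulli likelihood; the update adds successes to α and failures to β.
Total number of inspected units: n = 24 + 34 = 58.
Posterior mean = (α₀+k)/(α₀+β₀+n) = [n/(α₀+β₀+n)]·(k/n) + [(α₀+β₀)/(α₀+β₀+n)]·α₀/(α₀+β₀), so only n and the prior enter the weight.
The weight on the data is w = n/(α₀+β₀+n) = 58/(7.2+9.8+58) = 58/75.0 = 0.7733.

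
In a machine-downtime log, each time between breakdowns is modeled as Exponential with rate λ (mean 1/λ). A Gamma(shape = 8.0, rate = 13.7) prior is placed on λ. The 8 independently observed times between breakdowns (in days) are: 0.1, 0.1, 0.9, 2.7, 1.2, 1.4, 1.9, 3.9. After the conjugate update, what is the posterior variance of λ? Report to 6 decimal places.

With a Gamma(shape α, rate β) prior on the exponential rate λ, the posterior after n observations with total T = Σxᵢ is Gamma(α+n, β+T).
Sum of observations T = 12.2 days; n = 8.
Posterior: Gamma(8.0+8, 13.7+12.2) = Gamma(16.0, 25.9).
Var = α/β² = 0.023852.

0.023852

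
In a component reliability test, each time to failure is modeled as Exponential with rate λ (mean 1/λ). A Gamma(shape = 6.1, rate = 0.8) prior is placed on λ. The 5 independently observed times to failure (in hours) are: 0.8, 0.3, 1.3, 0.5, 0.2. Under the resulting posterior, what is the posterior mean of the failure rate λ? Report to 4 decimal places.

With a Gamma(shape α, rate β) prior on the exponential rate λ, the posterior after n observations with total T = Σxᵢ is Gamma(α+n, β+T).
Sum of observations T = 3.1 hours; n = 5.
Posterior: Gamma(6.1+5, 0.8+3.1) = Gamma(11.1, 3.9).
Posterior mean of λ = α/β = 11.1/3.9 = 2.8462.

2.8462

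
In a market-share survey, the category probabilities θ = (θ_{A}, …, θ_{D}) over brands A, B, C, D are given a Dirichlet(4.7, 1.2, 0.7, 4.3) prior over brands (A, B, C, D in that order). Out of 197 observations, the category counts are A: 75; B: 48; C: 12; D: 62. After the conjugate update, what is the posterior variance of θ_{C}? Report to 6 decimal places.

0.000275

The Dirichlet prior is conjugate to the Multinomial likelihood: each posterior αⱼ = prior αⱼ + observed count nⱼ.
Posterior concentration: (79.7, 49.2, 12.7, 66.3), total = 207.9.
Var[θ_j] = α_j(Σα−α_j)/((Σα)²(Σα+1)) = 12.7·195.2/(207.9²·208.9) = 0.000275.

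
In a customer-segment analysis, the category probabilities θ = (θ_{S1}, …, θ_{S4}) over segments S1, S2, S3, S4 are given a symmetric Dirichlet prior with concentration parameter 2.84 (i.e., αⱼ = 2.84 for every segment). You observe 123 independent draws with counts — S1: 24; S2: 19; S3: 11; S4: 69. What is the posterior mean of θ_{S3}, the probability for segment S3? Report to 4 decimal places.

0.1030

The Dirichlet prior is conjugate to the Multinomial likelihood: each posterior αⱼ = prior αⱼ + observed count nⱼ.
Posterior concentration: (26.84, 21.84, 13.84, 71.84), total = 134.36.
E[θ_{S3}|data] = α_{S3}/Σα = 13.84/134.36 = 0.1030.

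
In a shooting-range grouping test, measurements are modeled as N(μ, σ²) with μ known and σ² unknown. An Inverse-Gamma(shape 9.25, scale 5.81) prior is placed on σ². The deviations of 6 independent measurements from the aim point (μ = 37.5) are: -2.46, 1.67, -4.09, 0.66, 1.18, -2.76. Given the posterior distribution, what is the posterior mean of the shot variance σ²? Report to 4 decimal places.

With known mean μ and an Inverse-Gamma(α, β) prior on σ², the Normal likelihood is conjugate: posterior is Inv-Gamma(α + n/2, β + Σ(xᵢ−μ)²/2).
Σ(xᵢ−μ)² = (-2.46)² + (1.67)² + (-4.09)² + (0.66)² + (1.18)² + (-2.76)² = 35.0142.
Posterior: Inv-Gamma(9.25 + 6/2, 5.81 + 35.0142/2) = Inv-Gamma(12.25, 23.31710).
E[σ²|data] = β/(α−1) = 23.31710/11.25 = 2.0726.

2.0726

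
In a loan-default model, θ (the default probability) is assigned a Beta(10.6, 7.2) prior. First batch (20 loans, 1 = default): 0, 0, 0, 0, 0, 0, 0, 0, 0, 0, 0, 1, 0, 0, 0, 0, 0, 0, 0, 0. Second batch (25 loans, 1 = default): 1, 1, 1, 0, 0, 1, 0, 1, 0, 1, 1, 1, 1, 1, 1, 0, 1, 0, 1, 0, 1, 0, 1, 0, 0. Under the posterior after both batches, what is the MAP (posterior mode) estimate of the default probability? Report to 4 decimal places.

The Beta prior is conjugate to a Binomial/Bernoulli likelihood; the update adds successes to α and failures to β.
After batch 1: Beta(10.6+1, 7.2+19) = Beta(11.6, 26.2).
After batch 2: Beta(11.6+15, 26.2+10) = Beta(26.6, 36.2).
Mode of Beta(a,b) for a,b>1 is (a−1)/(a+b−2) = 25.6/60.8 = 0.4211.

0.4211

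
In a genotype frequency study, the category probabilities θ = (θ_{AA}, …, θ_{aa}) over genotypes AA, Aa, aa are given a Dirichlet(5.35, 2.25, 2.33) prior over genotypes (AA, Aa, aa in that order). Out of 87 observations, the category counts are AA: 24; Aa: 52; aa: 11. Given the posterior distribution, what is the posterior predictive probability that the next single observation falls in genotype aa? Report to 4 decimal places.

The Dirichlet prior is conjugate to the Multinomial likelihood: each posterior αⱼ = prior αⱼ + observed count nⱼ.
Posterior concentration: (29.35, 54.25, 13.33), total = 96.93.
P(next = aa | data) = α_{aa}/Σα = 0.1375.

0.1375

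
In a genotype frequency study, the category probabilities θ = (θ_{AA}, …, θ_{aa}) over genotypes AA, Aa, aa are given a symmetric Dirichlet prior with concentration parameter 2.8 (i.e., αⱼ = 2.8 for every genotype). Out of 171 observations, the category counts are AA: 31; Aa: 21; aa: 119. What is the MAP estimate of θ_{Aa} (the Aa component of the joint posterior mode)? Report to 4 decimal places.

0.1293

The Dirichlet prior is conjugate to the Multinomial likelihood: each posterior αⱼ = prior αⱼ + observed count nⱼ.
Posterior concentration: (33.8, 23.8, 121.8), total = 179.4.
Joint mode component: (α_{Aa}−1)/(Σα−K) = 22.8/176.4 = 0.1293.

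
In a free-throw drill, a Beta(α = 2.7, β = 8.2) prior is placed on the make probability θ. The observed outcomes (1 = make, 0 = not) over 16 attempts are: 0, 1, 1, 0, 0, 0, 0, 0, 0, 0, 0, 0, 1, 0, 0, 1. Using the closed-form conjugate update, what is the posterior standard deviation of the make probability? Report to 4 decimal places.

0.0819

The Beta prior is conjugate to a Binomial/Bernoulli likelihood; the update adds successes to α and failures to β.
Posterior: Beta(α+k, β+n−k) = Beta(2.7+4, 8.2+12) = Beta(6.7, 20.2).
Var = αβ/((α+β)²(α+β+1)) = 6.7·20.2/(26.9²·27.9) = 0.00670374; SD = √0.00670374 = 0.0819.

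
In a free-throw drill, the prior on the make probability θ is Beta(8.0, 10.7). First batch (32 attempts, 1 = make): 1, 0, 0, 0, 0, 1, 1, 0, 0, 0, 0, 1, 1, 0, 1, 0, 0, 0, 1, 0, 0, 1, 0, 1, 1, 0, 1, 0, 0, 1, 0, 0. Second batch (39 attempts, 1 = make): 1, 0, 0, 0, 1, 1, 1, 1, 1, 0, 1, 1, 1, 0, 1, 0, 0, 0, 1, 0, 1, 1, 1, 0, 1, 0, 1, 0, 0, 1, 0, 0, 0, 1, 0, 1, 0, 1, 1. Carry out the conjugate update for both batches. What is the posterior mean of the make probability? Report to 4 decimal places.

0.4571

The Beta prior is conjugate to a Binomial/Bernoulli likelihood; the update adds successes to α and failures to β.
After batch 1: Beta(8.0+12, 10.7+20) = Beta(20.0, 30.7).
After batch 2: Beta(20.0+21, 30.7+18) = Beta(41.0, 48.7).
Posterior mean = α/(α+β) = 41.0/89.7 = 0.4571.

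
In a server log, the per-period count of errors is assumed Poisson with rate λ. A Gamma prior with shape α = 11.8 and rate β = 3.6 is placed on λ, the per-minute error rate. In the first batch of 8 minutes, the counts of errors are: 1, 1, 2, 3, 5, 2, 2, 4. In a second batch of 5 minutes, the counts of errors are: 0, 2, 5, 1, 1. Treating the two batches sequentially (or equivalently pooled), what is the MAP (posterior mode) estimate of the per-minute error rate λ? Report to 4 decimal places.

2.3976

With a Gamma(shape α, rate β) prior, the Poisson likelihood is conjugate: the posterior is Gamma(α + ΣXᵢ, β + n).
Batch 1: sum of counts S = 20 over n = 8 minutes.
After batch 1: Gamma(α+S, β+n) = Gamma(11.8+20, 3.6+8) = Gamma(31.8, 11.6).
Batch 2: sum of counts S = 9 over n = 5 minutes.
After batch 2: Gamma(α+S, β+n) = Gamma(31.8+9, 11.6+5) = Gamma(40.8, 16.6).
Mode of Gamma(α,β) for α≥1 is (α−1)/β = 39.8/16.6 = 2.3976.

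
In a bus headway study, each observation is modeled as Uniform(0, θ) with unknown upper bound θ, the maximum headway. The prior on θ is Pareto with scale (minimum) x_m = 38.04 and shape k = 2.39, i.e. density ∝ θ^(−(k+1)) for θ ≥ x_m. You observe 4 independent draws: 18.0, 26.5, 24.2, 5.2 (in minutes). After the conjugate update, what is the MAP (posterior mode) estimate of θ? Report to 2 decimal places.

A Pareto(scale x_m, shape k) prior on the upper bound θ of Uniform(0, θ) is conjugate: posterior is Pareto(max(x_m, max xᵢ), k + n).
Sample maximum = 26.5; prior scale x_m = 38.04 → posterior scale = max = 38.04.
Posterior shape = 2.39 + 4 = 6.39.
The Pareto density is decreasing on [x_m, ∞), so the mode is x_m = 38.04.

38.04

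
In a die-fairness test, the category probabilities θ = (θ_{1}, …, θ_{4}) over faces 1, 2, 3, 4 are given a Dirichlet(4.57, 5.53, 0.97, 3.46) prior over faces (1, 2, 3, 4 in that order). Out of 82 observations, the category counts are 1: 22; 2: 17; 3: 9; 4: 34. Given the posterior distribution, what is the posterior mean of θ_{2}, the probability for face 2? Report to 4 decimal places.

The Dirichlet prior is conjugate to the Multinomial likelihood: each posterior αⱼ = prior αⱼ + observed count nⱼ.
Posterior concentration: (26.57, 22.53, 9.97, 37.46), total = 96.53.
E[θ_{2}|data] = α_{2}/Σα = 22.53/96.53 = 0.2334.

0.2334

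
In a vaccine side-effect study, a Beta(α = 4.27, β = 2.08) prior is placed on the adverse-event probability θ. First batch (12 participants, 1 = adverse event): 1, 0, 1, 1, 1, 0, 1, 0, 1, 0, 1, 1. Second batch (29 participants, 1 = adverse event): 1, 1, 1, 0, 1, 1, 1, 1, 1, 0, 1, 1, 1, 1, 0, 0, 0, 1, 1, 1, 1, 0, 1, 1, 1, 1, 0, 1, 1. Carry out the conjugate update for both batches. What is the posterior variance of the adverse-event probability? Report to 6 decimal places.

The Beta prior is conjugate to a Binomial/Bernoulli likelihood; the update adds successes to α and failures to β.
After batch 1: Beta(4.27+8, 2.08+4) = Beta(12.27, 6.08).
After batch 2: Beta(12.27+22, 6.08+7) = Beta(34.27, 13.08).
Var = αβ/((α+β)²(α+β+1)) = 34.27·13.08/(47.35²·48.35) = 0.004135.

0.004135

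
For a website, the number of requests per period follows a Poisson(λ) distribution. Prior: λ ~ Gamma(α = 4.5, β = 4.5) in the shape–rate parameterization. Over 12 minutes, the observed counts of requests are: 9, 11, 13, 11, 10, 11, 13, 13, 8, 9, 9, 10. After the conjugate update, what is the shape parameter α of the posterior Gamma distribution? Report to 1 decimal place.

131.5

With a Gamma(shape α, rate β) prior, the Poisson likelihood is conjugate: the posterior is Gamma(α + ΣXᵢ, β + n).
Sum of counts S = 127 over n = 12 minutes.
Posterior: Gamma(α+S, β+n) = Gamma(4.5+127, 4.5+12) = Gamma(131.5, 16.5).
Posterior α = 131.5.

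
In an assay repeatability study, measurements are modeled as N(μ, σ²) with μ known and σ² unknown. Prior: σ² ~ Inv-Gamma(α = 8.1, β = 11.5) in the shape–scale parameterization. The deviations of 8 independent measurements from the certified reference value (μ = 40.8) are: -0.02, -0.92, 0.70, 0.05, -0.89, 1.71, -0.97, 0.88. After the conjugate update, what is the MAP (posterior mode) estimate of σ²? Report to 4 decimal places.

1.1363

With known mean μ and an Inverse-Gamma(α, β) prior on σ², the Normal likelihood is conjugate: posterior is Inv-Gamma(α + n/2, β + Σ(xᵢ−μ)²/2).
Σ(xᵢ−μ)² = (-0.02)² + (-0.92)² + (0.70)² + (0.05)² + (-0.89)² + (1.71)² + (-0.97)² + (0.88)² = 6.7708.
Posterior: Inv-Gamma(8.1 + 8/2, 11.5 + 6.7708/2) = Inv-Gamma(12.10, 14.88540).
Mode = β/(α+1) = 14.88540/13.10 = 1.1363.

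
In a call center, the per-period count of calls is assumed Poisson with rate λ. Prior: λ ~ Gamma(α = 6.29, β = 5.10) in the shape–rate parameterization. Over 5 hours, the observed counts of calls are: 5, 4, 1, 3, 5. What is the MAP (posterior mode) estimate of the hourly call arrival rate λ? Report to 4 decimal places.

With a Gamma(shape α, rate β) prior, the Poisson likelihood is conjugate: the posterior is Gamma(α + ΣXᵢ, β + n).
Sum of counts S = 18 over n = 5 hours.
Posterior: Gamma(α+S, β+n) = Gamma(6.29+18, 5.10+5) = Gamma(24.29, 10.10).
Mode of Gamma(α,β) for α≥1 is (α−1)/β = 23.29/10.10 = 2.3059.

2.3059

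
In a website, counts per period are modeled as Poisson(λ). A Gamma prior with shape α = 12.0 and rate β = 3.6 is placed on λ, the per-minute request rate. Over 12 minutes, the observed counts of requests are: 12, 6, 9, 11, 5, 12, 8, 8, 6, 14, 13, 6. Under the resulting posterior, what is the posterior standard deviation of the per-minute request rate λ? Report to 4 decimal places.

0.7080

With a Gamma(shape α, rate β) prior, the Poisson likelihood is conjugate: the posterior is Gamma(α + ΣXᵢ, β + n).
Sum of counts S = 110 over n = 12 minutes.
Posterior: Gamma(α+S, β+n) = Gamma(12.0+110, 3.6+12) = Gamma(122.0, 15.6).
SD = √α/β = √122.0/15.6 = 0.7080.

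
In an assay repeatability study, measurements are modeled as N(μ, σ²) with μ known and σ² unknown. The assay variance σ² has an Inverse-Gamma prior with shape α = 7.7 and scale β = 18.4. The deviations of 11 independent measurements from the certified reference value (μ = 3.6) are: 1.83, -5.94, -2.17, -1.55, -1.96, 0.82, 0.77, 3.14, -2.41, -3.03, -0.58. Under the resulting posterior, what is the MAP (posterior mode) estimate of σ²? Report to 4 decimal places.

3.9731

With known mean μ and an Inverse-Gamma(α, β) prior on σ², the Normal likelihood is conjugate: posterior is Inv-Gamma(α + n/2, β + Σ(xᵢ−μ)²/2).
Σ(xᵢ−μ)² = (1.83)² + (-5.94)² + (-2.17)² + (-1.55)² + (-1.96)² + (0.82)² + (0.77)² + (3.14)² + (-2.41)² + (-3.03)² + (-0.58)² = 76.0358.
Posterior: Inv-Gamma(7.7 + 11/2, 18.4 + 76.0358/2) = Inv-Gamma(13.20, 56.41790).
Mode = β/(α+1) = 56.41790/14.20 = 3.9731.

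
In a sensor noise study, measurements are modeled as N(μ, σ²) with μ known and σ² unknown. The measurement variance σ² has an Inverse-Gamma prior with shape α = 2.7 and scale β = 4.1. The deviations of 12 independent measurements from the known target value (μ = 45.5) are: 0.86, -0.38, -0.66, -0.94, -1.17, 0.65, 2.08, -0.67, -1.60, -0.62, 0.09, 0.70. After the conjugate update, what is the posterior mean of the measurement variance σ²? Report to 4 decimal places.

With known mean μ and an Inverse-Gamma(α, β) prior on σ², the Normal likelihood is conjugate: posterior is Inv-Gamma(α + n/2, β + Σ(xᵢ−μ)²/2).
Σ(xᵢ−μ)² = (0.86)² + (-0.38)² + (-0.66)² + (-0.94)² + (-1.17)² + (0.65)² + (2.08)² + (-0.67)² + (-1.60)² + (-0.62)² + (0.09)² + (0.70)² = 12.2124.
Posterior: Inv-Gamma(2.7 + 12/2, 4.1 + 12.2124/2) = Inv-Gamma(8.70, 10.20620).
E[σ²|data] = β/(α−1) = 10.20620/7.70 = 1.3255.

1.3255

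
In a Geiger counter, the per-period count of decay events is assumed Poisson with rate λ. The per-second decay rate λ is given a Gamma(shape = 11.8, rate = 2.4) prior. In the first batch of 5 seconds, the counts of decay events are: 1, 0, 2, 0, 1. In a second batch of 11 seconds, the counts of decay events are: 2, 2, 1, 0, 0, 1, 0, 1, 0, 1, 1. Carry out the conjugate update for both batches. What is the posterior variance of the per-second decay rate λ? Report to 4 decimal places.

0.0733

With a Gamma(shape α, rate β) prior, the Poisson likelihood is conjugate: the posterior is Gamma(α + ΣXᵢ, β + n).
Batch 1: sum of counts S = 4 over n = 5 seconds.
After batch 1: Gamma(α+S, β+n) = Gamma(11.8+4, 2.4+5) = Gamma(15.8, 7.4).
Batch 2: sum of counts S = 9 over n = 11 seconds.
After batch 2: Gamma(α+S, β+n) = Gamma(15.8+9, 7.4+11) = Gamma(24.8, 18.4).
Var = α/β² = 24.8/18.4² = 0.0733.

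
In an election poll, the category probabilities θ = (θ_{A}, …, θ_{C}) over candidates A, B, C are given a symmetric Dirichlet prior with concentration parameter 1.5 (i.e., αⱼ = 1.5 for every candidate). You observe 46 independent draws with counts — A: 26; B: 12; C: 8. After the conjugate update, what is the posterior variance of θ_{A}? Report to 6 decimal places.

0.004816

The Dirichlet prior is conjugate to the Multinomial likelihood: each posterior αⱼ = prior αⱼ + observed count nⱼ.
Posterior concentration: (27.5, 13.5, 9.5), total = 50.5.
Var[θ_j] = α_j(Σα−α_j)/((Σα)²(Σα+1)) = 27.5·23.0/(50.5²·51.5) = 0.004816.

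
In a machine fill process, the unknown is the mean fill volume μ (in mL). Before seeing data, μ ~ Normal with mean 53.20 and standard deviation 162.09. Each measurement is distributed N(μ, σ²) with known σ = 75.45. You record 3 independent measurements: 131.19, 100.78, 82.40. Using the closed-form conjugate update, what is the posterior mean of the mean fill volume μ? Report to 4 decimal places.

For Normal data with known variance σ², a Normal(μ₀, σ₀²) prior on μ is conjugate. Posterior precision = 1/σ₀² + n/σ²; posterior mean is the precision-weighted average of μ₀ and x̄.
Σxᵢ = 131.19 + 100.78 + 82.40 = 314.37, so n·x̄ = 314.37.
σ₀² = 162.09² = 26273.1681, σ² = 75.45² = 5692.7025; σ² + n·σ₀² = 5692.7025 + 3·26273.1681 = 84512.2068.
Posterior mean = (μ₀/σ₀² + n·x̄/σ²)/(1/σ₀² + n/σ²) = (σ²·μ₀ + σ₀²·n·x̄)/(σ² + n·σ₀²) = (5692.7025·53.20 + 26273.1681·314.37)/84512.2068 = 8562347.628597/84512.2068 = 101.3149.

101.3149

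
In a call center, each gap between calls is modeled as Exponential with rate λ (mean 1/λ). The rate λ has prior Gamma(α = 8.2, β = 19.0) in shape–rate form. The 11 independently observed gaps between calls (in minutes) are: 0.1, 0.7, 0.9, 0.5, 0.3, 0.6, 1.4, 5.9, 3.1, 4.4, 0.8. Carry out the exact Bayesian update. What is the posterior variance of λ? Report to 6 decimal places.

0.013509

With a Gamma(shape α, rate β) prior on the exponential rate λ, the posterior after n observations with total T = Σxᵢ is Gamma(α+n, β+T).
Sum of observations T = 18.7 minutes; n = 11.
Posterior: Gamma(8.2+11, 19.0+18.7) = Gamma(19.2, 37.7).
Var = α/β² = 0.013509.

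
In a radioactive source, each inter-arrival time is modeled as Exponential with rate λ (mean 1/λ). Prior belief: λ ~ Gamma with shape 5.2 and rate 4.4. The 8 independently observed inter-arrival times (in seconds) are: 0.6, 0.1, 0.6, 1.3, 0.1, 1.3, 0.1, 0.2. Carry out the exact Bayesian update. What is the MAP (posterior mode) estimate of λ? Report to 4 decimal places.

With a Gamma(shape α, rate β) prior on the exponential rate λ, the posterior after n observations with total T = Σxᵢ is Gamma(α+n, β+T).
Sum of observations T = 4.3 seconds; n = 8.
Posterior: Gamma(5.2+8, 4.4+4.3) = Gamma(13.2, 8.7).
Mode = (α−1)/β = 1.4023.

1.4023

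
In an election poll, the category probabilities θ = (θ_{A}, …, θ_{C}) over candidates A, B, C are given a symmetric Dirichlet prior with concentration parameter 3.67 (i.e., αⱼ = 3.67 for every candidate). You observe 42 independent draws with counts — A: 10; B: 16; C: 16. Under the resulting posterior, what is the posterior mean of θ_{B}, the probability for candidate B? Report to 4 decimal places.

0.3711

The Dirichlet prior is conjugate to the Multinomial likelihood: each posterior αⱼ = prior αⱼ + observed count nⱼ.
Posterior concentration: (13.67, 19.67, 19.67), total = 53.01.
E[θ_{B}|data] = α_{B}/Σα = 19.67/53.01 = 0.3711.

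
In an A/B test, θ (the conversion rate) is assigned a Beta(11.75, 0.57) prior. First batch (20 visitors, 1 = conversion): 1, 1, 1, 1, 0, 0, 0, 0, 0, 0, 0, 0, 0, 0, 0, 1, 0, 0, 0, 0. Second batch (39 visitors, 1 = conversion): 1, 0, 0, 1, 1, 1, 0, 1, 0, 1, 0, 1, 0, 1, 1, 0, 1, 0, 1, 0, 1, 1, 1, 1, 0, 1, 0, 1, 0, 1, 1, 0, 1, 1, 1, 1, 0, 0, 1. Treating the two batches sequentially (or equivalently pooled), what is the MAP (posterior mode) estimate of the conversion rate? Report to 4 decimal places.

The Beta prior is conjugate to a Binomial/Bernoulli likelihood; the update adds successes to α and failures to β.
After batch 1: Beta(11.75+5, 0.57+15) = Beta(16.75, 15.57).
After batch 2: Beta(16.75+24, 15.57+15) = Beta(40.75, 30.57).
Mode of Beta(a,b) for a,b>1 is (a−1)/(a+b−2) = 39.75/69.32 = 0.5734.

0.5734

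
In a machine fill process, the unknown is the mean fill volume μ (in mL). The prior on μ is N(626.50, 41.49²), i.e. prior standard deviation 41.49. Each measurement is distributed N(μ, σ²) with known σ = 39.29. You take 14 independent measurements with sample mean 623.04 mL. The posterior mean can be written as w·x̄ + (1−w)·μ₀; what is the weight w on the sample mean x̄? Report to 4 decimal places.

For Normal data with known variance σ², a Normal(μ₀, σ₀²) prior on μ is conjugate. Posterior precision = 1/σ₀² + n/σ²; posterior mean is the precision-weighted average of μ₀ and x̄.
σ₀² = 41.49² = 1721.4201, σ² = 39.29² = 1543.7041. Prior precision 1/σ₀² = 1/1721.4201; data precision n/σ² = 14/1543.7041.
w = (n/σ²)/(1/σ₀² + n/σ²) = n·σ₀²/(σ² + n·σ₀²) = 14·1721.4201/(1543.7041 + 14·1721.4201) = 24099.8814/25643.5855 = 0.9398.

0.9398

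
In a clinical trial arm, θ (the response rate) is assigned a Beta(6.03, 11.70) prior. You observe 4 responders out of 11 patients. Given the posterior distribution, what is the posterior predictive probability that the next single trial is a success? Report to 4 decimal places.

0.3491

The Beta prior is conjugate to a Binomial/Bernoulli likelihood; the update adds successes to α and failures to β.
Posterior: Beta(α+k, β+n−k) = Beta(6.03+4, 11.70+7) = Beta(10.03, 18.70).
For a single future Bernoulli trial, P(success | data) = α/(α+β) = 0.3491.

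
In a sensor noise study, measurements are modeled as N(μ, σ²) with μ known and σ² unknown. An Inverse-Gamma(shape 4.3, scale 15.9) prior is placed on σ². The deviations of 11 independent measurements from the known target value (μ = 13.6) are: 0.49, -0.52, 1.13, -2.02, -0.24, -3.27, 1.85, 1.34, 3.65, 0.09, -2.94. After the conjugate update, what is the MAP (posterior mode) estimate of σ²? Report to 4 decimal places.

With known mean μ and an Inverse-Gamma(α, β) prior on σ², the Normal likelihood is conjugate: posterior is Inv-Gamma(α + n/2, β + Σ(xᵢ−μ)²/2).
Σ(xᵢ−μ)² = (0.49)² + (-0.52)² + (1.13)² + (-2.02)² + (-0.24)² + (-3.27)² + (1.85)² + (1.34)² + (3.65)² + (0.09)² + (-2.94)² = 43.8106.
Posterior: Inv-Gamma(4.3 + 11/2, 15.9 + 43.8106/2) = Inv-Gamma(9.80, 37.80530).
Mode = β/(α+1) = 37.80530/10.80 = 3.5005.

3.5005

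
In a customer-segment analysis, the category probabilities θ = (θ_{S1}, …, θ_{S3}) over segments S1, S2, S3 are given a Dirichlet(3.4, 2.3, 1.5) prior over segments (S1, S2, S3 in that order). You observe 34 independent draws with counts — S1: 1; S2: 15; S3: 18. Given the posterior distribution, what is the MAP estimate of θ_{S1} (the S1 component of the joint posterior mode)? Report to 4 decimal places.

The Dirichlet prior is conjugate to the Multinomial likelihood: each posterior αⱼ = prior αⱼ + observed count nⱼ.
Posterior concentration: (4.4, 17.3, 19.5), total = 41.2.
Joint mode component: (α_{S1}−1)/(Σα−K) = 3.4/38.2 = 0.0890.

0.0890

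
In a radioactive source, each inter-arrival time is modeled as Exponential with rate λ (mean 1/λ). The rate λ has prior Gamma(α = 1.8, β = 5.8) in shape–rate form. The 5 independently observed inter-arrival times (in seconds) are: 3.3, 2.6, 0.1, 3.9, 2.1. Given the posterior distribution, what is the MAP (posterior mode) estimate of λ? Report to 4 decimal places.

0.3258

With a Gamma(shape α, rate β) prior on the exponential rate λ, the posterior after n observations with total T = Σxᵢ is Gamma(α+n, β+T).
Sum of observations T = 12.0 seconds; n = 5.
Posterior: Gamma(1.8+5, 5.8+12.0) = Gamma(6.8, 17.8).
Mode = (α−1)/β = 0.3258.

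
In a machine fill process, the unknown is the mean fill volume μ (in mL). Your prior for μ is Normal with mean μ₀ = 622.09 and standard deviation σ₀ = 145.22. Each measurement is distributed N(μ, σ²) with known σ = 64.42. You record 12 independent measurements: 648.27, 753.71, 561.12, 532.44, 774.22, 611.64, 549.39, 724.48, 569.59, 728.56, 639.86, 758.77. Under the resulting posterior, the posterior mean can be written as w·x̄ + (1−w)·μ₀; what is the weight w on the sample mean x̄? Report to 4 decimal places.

0.9839

For Normal data with known variance σ², a Normal(μ₀, σ₀²) prior on μ is conjugate. Posterior precision = 1/σ₀² + n/σ²; posterior mean is the precision-weighted average of μ₀ and x̄.
σ₀² = 145.22² = 21088.8484, σ² = 64.42² = 4149.9364. Prior precision 1/σ₀² = 1/21088.8484; data precision n/σ² = 12/4149.9364.
w = (n/σ²)/(1/σ₀² + n/σ²) = n·σ₀²/(σ² + n·σ₀²) = 12·21088.8484/(4149.9364 + 12·21088.8484) = 253066.1808/257216.1172 = 0.9839.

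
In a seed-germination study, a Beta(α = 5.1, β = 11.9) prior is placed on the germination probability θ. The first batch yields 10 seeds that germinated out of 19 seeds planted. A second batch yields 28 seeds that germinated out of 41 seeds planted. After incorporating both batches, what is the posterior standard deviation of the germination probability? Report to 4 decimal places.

The Beta prior is conjugate to a Binomial/Bernoulli likelihood; the update adds successes to α and failures to β.
After batch 1: Beta(5.1+10, 11.9+9) = Beta(15.1, 20.9).
After batch 2: Beta(15.1+28, 20.9+13) = Beta(43.1, 33.9).
Var = αβ/((α+β)²(α+β+1)) = 43.1·33.9/(77.0²·78.0) = 0.00315937; SD = √0.00315937 = 0.0562.

0.0562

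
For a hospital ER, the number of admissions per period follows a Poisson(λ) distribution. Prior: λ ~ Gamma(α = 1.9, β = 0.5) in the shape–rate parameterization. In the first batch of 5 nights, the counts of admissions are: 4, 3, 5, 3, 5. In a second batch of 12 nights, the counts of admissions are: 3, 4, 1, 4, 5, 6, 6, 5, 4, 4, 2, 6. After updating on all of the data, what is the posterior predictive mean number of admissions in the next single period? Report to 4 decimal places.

With a Gamma(shape α, rate β) prior, the Poisson likelihood is conjugate: the posterior is Gamma(α + ΣXᵢ, β + n).
Batch 1: sum of counts S = 20 over n = 5 nights.
After batch 1: Gamma(α+S, β+n) = Gamma(1.9+20, 0.5+5) = Gamma(21.9, 5.5).
Batch 2: sum of counts S = 50 over n = 12 nights.
After batch 2: Gamma(α+S, β+n) = Gamma(21.9+50, 5.5+12) = Gamma(71.9, 17.5).
The predictive distribution for one future period is NegBinom with mean α/β = 4.1086.

4.1086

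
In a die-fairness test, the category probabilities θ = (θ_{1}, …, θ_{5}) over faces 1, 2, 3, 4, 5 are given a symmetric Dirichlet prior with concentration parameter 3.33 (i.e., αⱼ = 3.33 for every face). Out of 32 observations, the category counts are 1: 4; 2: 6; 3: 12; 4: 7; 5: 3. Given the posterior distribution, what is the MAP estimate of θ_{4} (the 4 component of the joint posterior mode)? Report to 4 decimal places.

The Dirichlet prior is conjugate to the Multinomial likelihood: each posterior αⱼ = prior αⱼ + observed count nⱼ.
Posterior concentration: (7.33, 9.33, 15.33, 10.33, 6.33), total = 48.65.
Joint mode component: (α_{4}−1)/(Σα−K) = 9.33/43.65 = 0.2137.

0.2137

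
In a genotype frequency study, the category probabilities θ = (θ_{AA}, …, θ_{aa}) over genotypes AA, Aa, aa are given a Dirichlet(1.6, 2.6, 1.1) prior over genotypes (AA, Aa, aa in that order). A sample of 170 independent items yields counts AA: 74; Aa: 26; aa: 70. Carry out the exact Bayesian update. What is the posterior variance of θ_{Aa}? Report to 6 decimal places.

The Dirichlet prior is conjugate to the Multinomial likelihood: each posterior αⱼ = prior αⱼ + observed count nⱼ.
Posterior concentration: (75.6, 28.6, 71.1), total = 175.3.
Var[θ_j] = α_j(Σα−α_j)/((Σα)²(Σα+1)) = 28.6·146.7/(175.3²·176.3) = 0.000774.

0.000774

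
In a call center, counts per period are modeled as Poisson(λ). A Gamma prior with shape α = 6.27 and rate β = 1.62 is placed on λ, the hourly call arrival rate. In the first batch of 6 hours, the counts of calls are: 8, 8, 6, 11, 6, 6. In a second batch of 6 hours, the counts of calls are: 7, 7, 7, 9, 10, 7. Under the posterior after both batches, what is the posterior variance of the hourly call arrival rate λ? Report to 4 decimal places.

With a Gamma(shape α, rate β) prior, the Poisson likelihood is conjugate: the posterior is Gamma(α + ΣXᵢ, β + n).
Batch 1: sum of counts S = 45 over n = 6 hours.
After batch 1: Gamma(α+S, β+n) = Gamma(6.27+45, 1.62+6) = Gamma(51.27, 7.62).
Batch 2: sum of counts S = 47 over n = 6 hours.
After batch 2: Gamma(α+S, β+n) = Gamma(51.27+47, 7.62+6) = Gamma(98.27, 13.62).
Var = α/β² = 98.27/13.62² = 0.5297.

0.5297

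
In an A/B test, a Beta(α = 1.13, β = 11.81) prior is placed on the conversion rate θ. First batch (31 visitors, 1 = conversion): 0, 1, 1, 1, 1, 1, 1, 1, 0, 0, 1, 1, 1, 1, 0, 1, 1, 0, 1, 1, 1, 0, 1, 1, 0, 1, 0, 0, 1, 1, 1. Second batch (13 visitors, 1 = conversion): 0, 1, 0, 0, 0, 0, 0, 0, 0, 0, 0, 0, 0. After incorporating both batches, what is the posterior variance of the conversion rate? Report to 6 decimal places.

0.004215

The Beta prior is conjugate to a Binomial/Bernoulli likelihood; the update adds successes to α and failures to β.
After batch 1: Beta(1.13+22, 11.81+9) = Beta(23.13, 20.81).
After batch 2: Beta(23.13+1, 20.81+12) = Beta(24.13, 32.81).
Var = αβ/((α+β)²(α+β+1)) = 24.13·32.81/(56.94²·57.94) = 0.004215.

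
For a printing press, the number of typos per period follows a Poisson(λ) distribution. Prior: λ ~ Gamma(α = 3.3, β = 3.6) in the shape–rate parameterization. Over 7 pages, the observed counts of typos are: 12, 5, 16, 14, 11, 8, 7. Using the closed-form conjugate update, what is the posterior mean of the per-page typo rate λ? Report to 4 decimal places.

7.1981

With a Gamma(shape α, rate β) prior, the Poisson likelihood is conjugate: the posterior is Gamma(α + ΣXᵢ, β + n).
Sum of counts S = 73 over n = 7 pages.
Posterior: Gamma(α+S, β+n) = Gamma(3.3+73, 3.6+7) = Gamma(76.3, 10.6).
Posterior mean = α/β = 76.3/10.6 = 7.1981.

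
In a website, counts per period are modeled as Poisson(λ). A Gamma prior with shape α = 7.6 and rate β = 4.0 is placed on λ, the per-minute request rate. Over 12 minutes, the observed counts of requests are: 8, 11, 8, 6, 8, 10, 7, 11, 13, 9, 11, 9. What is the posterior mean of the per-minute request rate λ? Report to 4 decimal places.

7.4125

With a Gamma(shape α, rate β) prior, the Poisson likelihood is conjugate: the posterior is Gamma(α + ΣXᵢ, β + n).
Sum of counts S = 111 over n = 12 minutes.
Posterior: Gamma(α+S, β+n) = Gamma(7.6+111, 4.0+12) = Gamma(118.6, 16.0).
Posterior mean = α/β = 118.6/16.0 = 7.4125.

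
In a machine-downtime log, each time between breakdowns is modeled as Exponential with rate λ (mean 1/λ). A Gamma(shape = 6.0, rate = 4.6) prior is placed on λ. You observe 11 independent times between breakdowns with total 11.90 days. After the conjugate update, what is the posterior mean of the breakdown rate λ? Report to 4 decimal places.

With a Gamma(shape α, rate β) prior on the exponential rate λ, the posterior after n observations with total T = Σxᵢ is Gamma(α+n, β+T).
Posterior: Gamma(6.0+11, 4.6+11.90) = Gamma(17.0, 16.50).
Posterior mean of λ = α/β = 17.0/16.50 = 1.0303.

1.0303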